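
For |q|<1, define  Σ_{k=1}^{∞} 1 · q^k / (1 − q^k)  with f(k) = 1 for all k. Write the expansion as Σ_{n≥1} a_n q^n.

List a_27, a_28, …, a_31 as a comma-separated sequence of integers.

d|27:{1,3,9,27}  Σf=1+1+1+1=4
[q^28] f(28)=1,f(14)=1,f(7)=1,f(4)=1,f(2)=1,f(1)=1 ⇒ 6
d|29:{1,29}  Σf=1+1=2
n=30: 1·30 2·15 3·10 5·6 6·5 10·3 15·2 30·1  f→[1+1+1+1+1+1+1+1]=8
q^31  k|31↦f(k): 31:1 1:1  a_31=2

4, 6, 2, 8, 2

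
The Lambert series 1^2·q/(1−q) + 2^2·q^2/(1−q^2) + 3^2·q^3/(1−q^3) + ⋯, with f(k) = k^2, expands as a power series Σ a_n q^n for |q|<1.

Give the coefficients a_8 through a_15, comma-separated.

q^8  k|8↦f(k): 1:1 2:4 4:16 8:64  a_8=85
q^9  k|9↦f(k): 1:1 3:9 9:81  a_9=91
n=10: 10·1 5·2 2·5 1·10  f→[100+25+4+1]=130
n=11: 1·11 11·1  f→[1+121]=122
[q^12] f(12)=144,f(6)=36,f(4)=16,f(3)=9,f(2)=4,f(1)=1 ⇒ 210
n=13: 13·1 1·13  f→[169+1]=170
q^14  k|14↦f(k): 1:1 2:4 7:49 14:196  a_14=250
d|15:{1,3,5,15}  Σf=1+9+25+225=260

85, 91, 130, 122, 210, 170, 250, 260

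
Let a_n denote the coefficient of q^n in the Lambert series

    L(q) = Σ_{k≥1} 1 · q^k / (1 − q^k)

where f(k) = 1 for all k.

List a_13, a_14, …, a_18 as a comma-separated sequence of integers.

2, 4, 4, 5, 2, 6

[q^13] f(1)=1,f(13)=1 ⇒ 2
[q^14] f(14)=1,f(7)=1,f(2)=1,f(1)=1 ⇒ 4
n=15: 15·1 5·3 3·5 1·15  f→[1+1+1+1]=4
q^16  k|16↦f(k): 1:1 2:1 4:1 8:1 16:1  a_16=5
[q^17] f(17)=1,f(1)=1 ⇒ 2
q^18  k|18↦f(k): 1:1 2:1 3:1 6:1 9:1 18:1  a_18=6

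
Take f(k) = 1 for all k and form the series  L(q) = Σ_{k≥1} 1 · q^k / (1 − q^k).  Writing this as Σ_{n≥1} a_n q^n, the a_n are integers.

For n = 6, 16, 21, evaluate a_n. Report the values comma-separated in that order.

4, 5, 4

d|6:{6,3,2,1}  Σf=1+1+1+1=4
n=16: 16·1 8·2 4·4 2·8 1·16  f→[1+1+1+1+1]=5
q^21  k|21↦f(k): 1:1 3:1 7:1 21:1  a_21=4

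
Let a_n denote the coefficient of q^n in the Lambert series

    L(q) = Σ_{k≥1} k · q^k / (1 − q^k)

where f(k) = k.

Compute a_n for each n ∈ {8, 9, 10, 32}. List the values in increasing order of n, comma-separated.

[q^8] f(1)=1,f(2)=2,f(4)=4,f(8)=8 ⇒ 15
n=9: 1·9 3·3 9·1  f→[1+3+9]=13
[q^10] f(1)=1,f(2)=2,f(5)=5,f(10)=10 ⇒ 18
n=32: 32·1 16·2 8·4 4·8 2·16 1·32  f→[32+16+8+4+2+1]=63

15, 13, 18, 63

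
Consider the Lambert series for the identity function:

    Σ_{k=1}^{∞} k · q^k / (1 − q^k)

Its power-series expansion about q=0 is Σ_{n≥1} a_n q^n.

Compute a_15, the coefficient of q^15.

a_15 = 24

[q^15] f(1)=1,f(3)=3,f(5)=5,f(15)=15 ⇒ 24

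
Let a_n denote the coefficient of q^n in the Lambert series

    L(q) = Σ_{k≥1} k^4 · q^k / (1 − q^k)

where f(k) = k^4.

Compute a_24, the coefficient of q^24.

a_24 = 358258

n=24: 1·24 2·12 3·8 4·6 6·4 8·3 12·2 24·1  f→[1+16+81+256+1296+4096+20736+331776]=358258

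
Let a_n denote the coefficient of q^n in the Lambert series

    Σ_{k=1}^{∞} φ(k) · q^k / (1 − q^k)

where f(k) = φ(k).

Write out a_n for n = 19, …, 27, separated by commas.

q^19  k|19↦φ(k): 19:18 1:1  a_19=19
[q^20] φ(20)=8,φ(10)=4,φ(5)=4,φ(4)=2,φ(2)=1,φ(1)=1 ⇒ 20
d|21:{1,3,7,21}  Σφ=1+2+6+12=21
q^22  k|22↦φ(k): 1:1 2:1 11:10 22:10  a_22=22
d|23:{1,23}  Σφ=1+22=23
n=24: 1·24 2·12 3·8 4·6 6·4 8·3 12·2 24·1  φ→[1+1+2+2+2+4+4+8]=24
d|25:{25,5,1}  Σφ=20+4+1=25
d|26:{26,13,2,1}  Σφ=12+12+1+1=26
d|27:{1,3,9,27}  Σφ=1+2+6+18=27

19, 20, 21, 22, 23, 24, 25, 26, 27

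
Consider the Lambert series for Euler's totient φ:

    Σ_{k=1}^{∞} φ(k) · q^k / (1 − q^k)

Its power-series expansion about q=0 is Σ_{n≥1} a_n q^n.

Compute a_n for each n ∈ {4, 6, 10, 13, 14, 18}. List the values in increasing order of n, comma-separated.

q^4  k|4↦φ(k): 4:2 2:1 1:1  a_4=4
q^6  k|6↦φ(k): 1:1 2:1 3:2 6:2  a_6=6
n=10: 1·10 2·5 5·2 10·1  φ→[1+1+4+4]=10
q^13  k|13↦φ(k): 13:12 1:1  a_13=13
n=14: 1·14 2·7 7·2 14·1  φ→[1+1+6+6]=14
[q^18] φ(1)=1,φ(2)=1,φ(3)=2,φ(6)=2,φ(9)=6,φ(18)=6 ⇒ 18

4, 6, 10, 13, 14, 18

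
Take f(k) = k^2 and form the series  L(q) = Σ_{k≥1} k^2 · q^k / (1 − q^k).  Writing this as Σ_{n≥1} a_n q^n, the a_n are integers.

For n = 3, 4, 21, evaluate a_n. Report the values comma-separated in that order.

10, 21, 500

d|3:{3,1}  Σf=9+1=10
n=4: 4·1 2·2 1·4  f→[16+4+1]=21
d|21:{21,7,3,1}  Σf=441+49+9+1=500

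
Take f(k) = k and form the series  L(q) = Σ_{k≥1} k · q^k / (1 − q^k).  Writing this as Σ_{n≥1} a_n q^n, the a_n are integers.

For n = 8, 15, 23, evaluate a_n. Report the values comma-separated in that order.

15, 24, 24

d|8:{8,4,2,1}  Σf=8+4+2+1=15
d|15:{1,3,5,15}  Σf=1+3+5+15=24
n=23: 1·23 23·1  f→[1+23]=24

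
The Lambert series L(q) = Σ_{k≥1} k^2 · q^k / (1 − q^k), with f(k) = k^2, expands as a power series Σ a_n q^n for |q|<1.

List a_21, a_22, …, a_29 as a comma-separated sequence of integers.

n=21: 21·1 7·3 3·7 1·21  f→[441+49+9+1]=500
n=22: 22·1 11·2 2·11 1·22  f→[484+121+4+1]=610
n=23: 1·23 23·1  f→[1+529]=530
[q^24] f(24)=576,f(12)=144,f(8)=64,f(6)=36,f(4)=16,f(3)=9,f(2)=4,f(1)=1 ⇒ 850
q^25  k|25↦f(k): 1:1 5:25 25:625  a_25=651
q^26  k|26↦f(k): 1:1 2:4 13:169 26:676  a_26=850
q^27  k|27↦f(k): 1:1 3:9 9:81 27:729  a_27=820
d|28:{28,14,7,4,2,1}  Σf=784+196+49+16+4+1=1050
d|29:{29,1}  Σf=841+1=842

500, 610, 530, 850, 651, 850, 820, 1050, 842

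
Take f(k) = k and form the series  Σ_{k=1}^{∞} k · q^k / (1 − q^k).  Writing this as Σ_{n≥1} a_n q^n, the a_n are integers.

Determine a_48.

q^48  k|48↦f(k): 1:1 2:2 3:3 4:4 6:6 8:8 12:12 16:16 24:24 48:48  a_48=124

a_48 = 124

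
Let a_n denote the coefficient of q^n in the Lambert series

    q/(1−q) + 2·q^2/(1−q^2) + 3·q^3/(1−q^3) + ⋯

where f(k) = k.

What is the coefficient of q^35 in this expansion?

a_35 = 48

n=35: 35·1 7·5 5·7 1·35  f→[35+7+5+1]=48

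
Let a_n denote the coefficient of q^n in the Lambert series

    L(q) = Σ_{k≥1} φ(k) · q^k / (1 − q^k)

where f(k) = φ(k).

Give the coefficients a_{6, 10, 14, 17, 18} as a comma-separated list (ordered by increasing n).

n=6: 6·1 3·2 2·3 1·6  φ→[2+2+1+1]=6
[q^10] φ(10)=4,φ(5)=4,φ(2)=1,φ(1)=1 ⇒ 10
q^14  k|14↦φ(k): 14:6 7:6 2:1 1:1  a_14=14
n=17: 1·17 17·1  φ→[1+16]=17
q^18  k|18↦φ(k): 18:6 9:6 6:2 3:2 2:1 1:1  a_18=18

6, 10, 14, 17, 18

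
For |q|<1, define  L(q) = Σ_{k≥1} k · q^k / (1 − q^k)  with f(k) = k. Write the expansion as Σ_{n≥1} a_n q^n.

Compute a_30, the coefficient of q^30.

d|30:{30,15,10,6,5,3,2,1}  Σf=30+15+10+6+5+3+2+1=72

a_30 = 72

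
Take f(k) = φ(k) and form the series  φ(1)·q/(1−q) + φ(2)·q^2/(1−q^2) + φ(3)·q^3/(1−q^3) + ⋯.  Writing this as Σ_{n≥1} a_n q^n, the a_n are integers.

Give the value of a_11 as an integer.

d|11:{11,1}  Σφ=10+1=11

a_11 = 11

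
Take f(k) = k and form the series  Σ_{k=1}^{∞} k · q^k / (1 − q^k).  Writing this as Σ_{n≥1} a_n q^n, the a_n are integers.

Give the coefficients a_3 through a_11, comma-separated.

q^3  k|3↦f(k): 1:1 3:3  a_3=4
d|4:{4,2,1}  Σf=4+2+1=7
[q^5] f(1)=1,f(5)=5 ⇒ 6
n=6: 6·1 3·2 2·3 1·6  f→[6+3+2+1]=12
n=7: 7·1 1·7  f→[7+1]=8
[q^8] f(1)=1,f(2)=2,f(4)=4,f(8)=8 ⇒ 15
[q^9] f(9)=9,f(3)=3,f(1)=1 ⇒ 13
d|10:{1,2,5,10}  Σf=1+2+5+10=18
d|11:{11,1}  Σf=11+1=12

4, 7, 6, 12, 8, 15, 13, 18, 12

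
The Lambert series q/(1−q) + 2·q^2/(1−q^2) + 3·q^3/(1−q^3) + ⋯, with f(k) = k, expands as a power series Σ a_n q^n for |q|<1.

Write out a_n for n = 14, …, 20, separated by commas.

[q^14] f(1)=1,f(2)=2,f(7)=7,f(14)=14 ⇒ 24
n=15: 1·15 3·5 5·3 15·1  f→[1+3+5+15]=24
n=16: 16·1 8·2 4·4 2·8 1·16  f→[16+8+4+2+1]=31
n=17: 17·1 1·17  f→[17+1]=18
d|18:{1,2,3,6,9,18}  Σf=1+2+3+6+9+18=39
d|19:{1,19}  Σf=1+19=20
q^20  k|20↦f(k): 20:20 10:10 5:5 4:4 2:2 1:1  a_20=42

24, 24, 31, 18, 39, 20, 42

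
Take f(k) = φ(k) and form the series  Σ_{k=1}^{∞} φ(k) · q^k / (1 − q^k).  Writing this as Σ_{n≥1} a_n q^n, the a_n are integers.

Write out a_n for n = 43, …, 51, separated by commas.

[q^43] φ(43)=42,φ(1)=1 ⇒ 43
[q^44] φ(44)=20,φ(22)=10,φ(11)=10,φ(4)=2,φ(2)=1,φ(1)=1 ⇒ 44
[q^45] φ(45)=24,φ(15)=8,φ(9)=6,φ(5)=4,φ(3)=2,φ(1)=1 ⇒ 45
d|46:{1,2,23,46}  Σφ=1+1+22+22=46
[q^47] φ(47)=46,φ(1)=1 ⇒ 47
[q^48] φ(1)=1,φ(2)=1,φ(3)=2,φ(4)=2,φ(6)=2,φ(8)=4,φ(12)=4,φ(16)=8,φ(24)=8,φ(48)=16 ⇒ 48
d|49:{1,7,49}  Σφ=1+6+42=49
[q^50] φ(1)=1,φ(2)=1,φ(5)=4,φ(10)=4,φ(25)=20,φ(50)=20 ⇒ 50
[q^51] φ(51)=32,φ(17)=16,φ(3)=2,φ(1)=1 ⇒ 51

43, 44, 45, 46, 47, 48, 49, 50, 51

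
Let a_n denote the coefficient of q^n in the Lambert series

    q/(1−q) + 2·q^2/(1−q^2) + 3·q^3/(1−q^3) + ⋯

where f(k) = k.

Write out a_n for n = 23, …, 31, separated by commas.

q^23  k|23↦f(k): 23:23 1:1  a_23=24
q^24  k|24↦f(k): 1:1 2:2 3:3 4:4 6:6 8:8 12:12 24:24  a_24=60
[q^25] f(25)=25,f(5)=5,f(1)=1 ⇒ 31
d|26:{1,2,13,26}  Σf=1+2+13+26=42
[q^27] f(1)=1,f(3)=3,f(9)=9,f(27)=27 ⇒ 40
q^28  k|28↦f(k): 28:28 14:14 7:7 4:4 2:2 1:1  a_28=56
[q^29] f(1)=1,f(29)=29 ⇒ 30
n=30: 30·1 15·2 10·3 6·5 5·6 3·10 2·15 1·30  f→[30+15+10+6+5+3+2+1]=72
n=31: 1·31 31·1  f→[1+31]=32

24, 60, 31, 42, 40, 56, 30, 72, 32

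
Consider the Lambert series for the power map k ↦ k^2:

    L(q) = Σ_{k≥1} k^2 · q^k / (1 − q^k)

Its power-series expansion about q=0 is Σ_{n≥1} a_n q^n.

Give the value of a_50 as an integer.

[q^50] f(50)=2500,f(25)=625,f(10)=100,f(5)=25,f(2)=4,f(1)=1 ⇒ 3255

a_50 = 3255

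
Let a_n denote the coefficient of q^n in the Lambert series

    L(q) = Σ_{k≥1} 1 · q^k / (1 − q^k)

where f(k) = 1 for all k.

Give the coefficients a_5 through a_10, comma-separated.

q^5  k|5↦f(k): 5:1 1:1  a_5=2
[q^6] f(1)=1,f(2)=1,f(3)=1,f(6)=1 ⇒ 4
n=7: 7·1 1·7  f→[1+1]=2
[q^8] f(1)=1,f(2)=1,f(4)=1,f(8)=1 ⇒ 4
d|9:{1,3,9}  Σf=1+1+1=3
d|10:{1,2,5,10}  Σf=1+1+1+1=4

2, 4, 2, 4, 3, 4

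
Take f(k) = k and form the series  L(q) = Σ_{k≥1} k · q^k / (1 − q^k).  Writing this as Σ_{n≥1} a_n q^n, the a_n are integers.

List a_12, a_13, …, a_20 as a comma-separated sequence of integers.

28, 14, 24, 24, 31, 18, 39, 20, 42

n=12: 1·12 2·6 3·4 4·3 6·2 12·1  f→[1+2+3+4+6+12]=28
d|13:{1,13}  Σf=1+13=14
d|14:{14,7,2,1}  Σf=14+7+2+1=24
n=15: 1·15 3·5 5·3 15·1  f→[1+3+5+15]=24
[q^16] f(1)=1,f(2)=2,f(4)=4,f(8)=8,f(16)=16 ⇒ 31
q^17  k|17↦f(k): 1:1 17:17  a_17=18
q^18  k|18↦f(k): 1:1 2:2 3:3 6:6 9:9 18:18  a_18=39
d|19:{19,1}  Σf=19+1=20
d|20:{1,2,4,5,10,20}  Σf=1+2+4+5+10+20=42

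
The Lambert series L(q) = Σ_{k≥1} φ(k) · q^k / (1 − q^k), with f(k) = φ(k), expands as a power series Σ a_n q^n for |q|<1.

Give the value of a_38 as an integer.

n=38: 1·38 2·19 19·2 38·1  φ→[1+1+18+18]=38

a_38 = 38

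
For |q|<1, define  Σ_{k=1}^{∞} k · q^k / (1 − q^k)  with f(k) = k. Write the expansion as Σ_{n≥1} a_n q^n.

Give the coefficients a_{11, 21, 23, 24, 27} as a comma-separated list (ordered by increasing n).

q^11  k|11↦f(k): 1:1 11:11  a_11=12
n=21: 21·1 7·3 3·7 1·21  f→[21+7+3+1]=32
d|23:{1,23}  Σf=1+23=24
[q^24] f(1)=1,f(2)=2,f(3)=3,f(4)=4,f(6)=6,f(8)=8,f(12)=12,f(24)=24 ⇒ 60
[q^27] f(27)=27,f(9)=9,f(3)=3,f(1)=1 ⇒ 40

12, 32, 24, 60, 40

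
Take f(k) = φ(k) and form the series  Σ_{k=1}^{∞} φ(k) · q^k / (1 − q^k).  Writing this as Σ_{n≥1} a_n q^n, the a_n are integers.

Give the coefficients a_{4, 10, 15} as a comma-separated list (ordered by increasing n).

[q^4] φ(1)=1,φ(2)=1,φ(4)=2 ⇒ 4
n=10: 10·1 5·2 2·5 1·10  φ→[4+4+1+1]=10
d|15:{15,5,3,1}  Σφ=8+4+2+1=15

4, 10, 15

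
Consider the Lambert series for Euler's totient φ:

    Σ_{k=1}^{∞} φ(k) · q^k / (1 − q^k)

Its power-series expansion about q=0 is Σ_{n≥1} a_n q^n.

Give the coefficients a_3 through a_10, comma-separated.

d|3:{1,3}  Σφ=1+2=3
n=4: 4·1 2·2 1·4  φ→[2+1+1]=4
d|5:{1,5}  Σφ=1+4=5
q^6  k|6↦φ(k): 6:2 3:2 2:1 1:1  a_6=6
d|7:{1,7}  Σφ=1+6=7
n=8: 8·1 4·2 2·4 1·8  φ→[4+2+1+1]=8
d|9:{1,3,9}  Σφ=1+2+6=9
q^10  k|10↦φ(k): 10:4 5:4 2:1 1:1  a_10=10

3, 4, 5, 6, 7, 8, 9, 10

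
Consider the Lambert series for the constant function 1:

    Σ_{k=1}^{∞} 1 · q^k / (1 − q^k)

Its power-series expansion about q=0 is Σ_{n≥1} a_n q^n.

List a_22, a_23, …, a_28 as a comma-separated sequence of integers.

4, 2, 8, 3, 4, 4, 6

[q^22] f(1)=1,f(2)=1,f(11)=1,f(22)=1 ⇒ 4
q^23  k|23↦f(k): 1:1 23:1  a_23=2
d|24:{24,12,8,6,4,3,2,1}  Σf=1+1+1+1+1+1+1+1=8
[q^25] f(1)=1,f(5)=1,f(25)=1 ⇒ 3
[q^26] f(26)=1,f(13)=1,f(2)=1,f(1)=1 ⇒ 4
n=27: 27·1 9·3 3·9 1·27  f→[1+1+1+1]=4
q^28  k|28↦f(k): 28:1 14:1 7:1 4:1 2:1 1:1  a_28=6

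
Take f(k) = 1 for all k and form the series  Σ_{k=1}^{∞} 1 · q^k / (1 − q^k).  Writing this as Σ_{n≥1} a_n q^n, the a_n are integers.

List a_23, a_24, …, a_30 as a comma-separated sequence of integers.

[q^23] f(23)=1,f(1)=1 ⇒ 2
[q^24] f(24)=1,f(12)=1,f(8)=1,f(6)=1,f(4)=1,f(3)=1,f(2)=1,f(1)=1 ⇒ 8
n=25: 1·25 5·5 25·1  f→[1+1+1]=3
[q^26] f(26)=1,f(13)=1,f(2)=1,f(1)=1 ⇒ 4
[q^27] f(27)=1,f(9)=1,f(3)=1,f(1)=1 ⇒ 4
[q^28] f(1)=1,f(2)=1,f(4)=1,f(7)=1,f(14)=1,f(28)=1 ⇒ 6
q^29  k|29↦f(k): 29:1 1:1  a_29=2
q^30  k|30↦f(k): 30:1 15:1 10:1 6:1 5:1 3:1 2:1 1:1  a_30=8

2, 8, 3, 4, 4, 6, 2, 8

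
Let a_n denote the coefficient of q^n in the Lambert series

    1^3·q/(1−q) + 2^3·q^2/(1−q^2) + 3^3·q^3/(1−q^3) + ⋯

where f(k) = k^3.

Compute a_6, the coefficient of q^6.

[q^6] f(1)=1,f(2)=8,f(3)=27,f(6)=216 ⇒ 252

a_6 = 252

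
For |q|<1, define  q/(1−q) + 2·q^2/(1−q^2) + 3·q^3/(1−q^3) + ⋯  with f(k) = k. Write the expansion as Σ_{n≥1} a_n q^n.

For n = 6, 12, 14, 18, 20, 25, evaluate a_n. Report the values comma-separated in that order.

12, 28, 24, 39, 42, 31

q^6  k|6↦f(k): 6:6 3:3 2:2 1:1  a_6=12
n=12: 1·12 2·6 3·4 4·3 6·2 12·1  f→[1+2+3+4+6+12]=28
d|14:{14,7,2,1}  Σf=14+7+2+1=24
n=18: 18·1 9·2 6·3 3·6 2·9 1·18  f→[18+9+6+3+2+1]=39
q^20  k|20↦f(k): 1:1 2:2 4:4 5:5 10:10 20:20  a_20=42
d|25:{25,5,1}  Σf=25+5+1=31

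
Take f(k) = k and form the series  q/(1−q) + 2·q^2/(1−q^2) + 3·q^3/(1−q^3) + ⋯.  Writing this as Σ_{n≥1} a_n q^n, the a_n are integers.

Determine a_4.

[q^4] f(4)=4,f(2)=2,f(1)=1 ⇒ 7

a_4 = 7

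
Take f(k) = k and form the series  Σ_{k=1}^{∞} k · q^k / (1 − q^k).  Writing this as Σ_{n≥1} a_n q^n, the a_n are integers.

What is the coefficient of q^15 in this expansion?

[q^15] f(15)=15,f(5)=5,f(3)=3,f(1)=1 ⇒ 24

a_15 = 24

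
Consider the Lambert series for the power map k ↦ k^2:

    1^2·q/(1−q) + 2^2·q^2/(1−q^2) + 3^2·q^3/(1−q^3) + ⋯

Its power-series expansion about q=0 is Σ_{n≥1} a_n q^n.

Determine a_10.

[q^10] f(1)=1,f(2)=4,f(5)=25,f(10)=100 ⇒ 130

a_10 = 130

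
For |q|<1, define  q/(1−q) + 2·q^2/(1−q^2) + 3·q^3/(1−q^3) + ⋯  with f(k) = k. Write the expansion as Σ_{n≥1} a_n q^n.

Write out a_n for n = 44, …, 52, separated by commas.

d|44:{44,22,11,4,2,1}  Σf=44+22+11+4+2+1=84
[q^45] f(45)=45,f(15)=15,f(9)=9,f(5)=5,f(3)=3,f(1)=1 ⇒ 78
[q^46] f(1)=1,f(2)=2,f(23)=23,f(46)=46 ⇒ 72
[q^47] f(47)=47,f(1)=1 ⇒ 48
q^48  k|48↦f(k): 1:1 2:2 3:3 4:4 6:6 8:8 12:12 16:16 24:24 48:48  a_48=124
[q^49] f(1)=1,f(7)=7,f(49)=49 ⇒ 57
q^50  k|50↦f(k): 50:50 25:25 10:10 5:5 2:2 1:1  a_50=93
n=51: 51·1 17·3 3·17 1·51  f→[51+17+3+1]=72
n=52: 52·1 26·2 13·4 4·13 2·26 1·52  f→[52+26+13+4+2+1]=98

84, 78, 72, 48, 124, 57, 93, 72, 98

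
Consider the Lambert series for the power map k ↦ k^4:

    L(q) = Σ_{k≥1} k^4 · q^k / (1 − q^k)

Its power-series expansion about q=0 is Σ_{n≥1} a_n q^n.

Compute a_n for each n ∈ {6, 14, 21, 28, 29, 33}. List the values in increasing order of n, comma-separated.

1394, 40834, 196964, 655746, 707282, 1200644

d|6:{1,2,3,6}  Σf=1+16+81+1296=1394
d|14:{1,2,7,14}  Σf=1+16+2401+38416=40834
q^21  k|21↦f(k): 21:194481 7:2401 3:81 1:1  a_21=196964
[q^28] f(1)=1,f(2)=16,f(4)=256,f(7)=2401,f(14)=38416,f(28)=614656 ⇒ 655746
n=29: 1·29 29·1  f→[1+707281]=707282
q^33  k|33↦f(k): 1:1 3:81 11:14641 33:1185921  a_33=1200644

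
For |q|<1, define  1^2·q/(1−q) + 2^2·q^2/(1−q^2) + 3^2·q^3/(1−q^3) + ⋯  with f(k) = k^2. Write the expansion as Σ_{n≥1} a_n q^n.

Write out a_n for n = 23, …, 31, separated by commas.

[q^23] f(1)=1,f(23)=529 ⇒ 530
n=24: 24·1 12·2 8·3 6·4 4·6 3·8 2·12 1·24  f→[576+144+64+36+16+9+4+1]=850
d|25:{25,5,1}  Σf=625+25+1=651
[q^26] f(26)=676,f(13)=169,f(2)=4,f(1)=1 ⇒ 850
[q^27] f(1)=1,f(3)=9,f(9)=81,f(27)=729 ⇒ 820
d|28:{28,14,7,4,2,1}  Σf=784+196+49+16+4+1=1050
n=29: 1·29 29·1  f→[1+841]=842
d|30:{1,2,3,5,6,10,15,30}  Σf=1+4+9+25+36+100+225+900=1300
[q^31] f(31)=961,f(1)=1 ⇒ 962

530, 850, 651, 850, 820, 1050, 842, 1300, 962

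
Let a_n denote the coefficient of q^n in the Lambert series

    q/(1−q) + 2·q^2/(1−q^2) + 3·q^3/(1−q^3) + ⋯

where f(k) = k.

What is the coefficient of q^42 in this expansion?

q^42  k|42↦f(k): 1:1 2:2 3:3 6:6 7:7 14:14 21:21 42:42  a_42=96

a_42 = 96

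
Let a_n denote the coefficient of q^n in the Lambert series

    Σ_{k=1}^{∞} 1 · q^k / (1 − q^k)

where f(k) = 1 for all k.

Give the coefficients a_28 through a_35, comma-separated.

d|28:{1,2,4,7,14,28}  Σf=1+1+1+1+1+1=6
d|29:{1,29}  Σf=1+1=2
q^30  k|30↦f(k): 1:1 2:1 3:1 5:1 6:1 10:1 15:1 30:1  a_30=8
n=31: 31·1 1·31  f→[1+1]=2
n=32: 1·32 2·16 4·8 8·4 16·2 32·1  f→[1+1+1+1+1+1]=6
[q^33] f(1)=1,f(3)=1,f(11)=1,f(33)=1 ⇒ 4
d|34:{34,17,2,1}  Σf=1+1+1+1=4
n=35: 35·1 7·5 5·7 1·35  f→[1+1+1+1]=4

6, 2, 8, 2, 6, 4, 4, 4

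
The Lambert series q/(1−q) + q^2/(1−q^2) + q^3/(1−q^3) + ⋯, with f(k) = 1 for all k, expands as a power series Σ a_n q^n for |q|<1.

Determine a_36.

d|36:{36,18,12,9,6,4,3,2,1}  Σf=1+1+1+1+1+1+1+1+1=9

a_36 = 9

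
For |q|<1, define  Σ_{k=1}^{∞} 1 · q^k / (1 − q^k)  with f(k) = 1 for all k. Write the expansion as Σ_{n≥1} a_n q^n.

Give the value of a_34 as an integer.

[q^34] f(34)=1,f(17)=1,f(2)=1,f(1)=1 ⇒ 4

a_34 = 4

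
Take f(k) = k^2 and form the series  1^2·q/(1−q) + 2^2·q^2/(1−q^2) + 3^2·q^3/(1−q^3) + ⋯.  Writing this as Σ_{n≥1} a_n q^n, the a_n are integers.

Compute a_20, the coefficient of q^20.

a_20 = 546

n=20: 1·20 2·10 4·5 5·4 10·2 20·1  f→[1+4+16+25+100+400]=546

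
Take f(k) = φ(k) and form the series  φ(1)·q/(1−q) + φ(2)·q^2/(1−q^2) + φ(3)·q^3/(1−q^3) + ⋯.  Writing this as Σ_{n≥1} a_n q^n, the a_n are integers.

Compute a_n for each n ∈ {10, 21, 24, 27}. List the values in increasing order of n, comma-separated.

[q^10] φ(10)=4,φ(5)=4,φ(2)=1,φ(1)=1 ⇒ 10
n=21: 1·21 3·7 7·3 21·1  φ→[1+2+6+12]=21
n=24: 1·24 2·12 3·8 4·6 6·4 8·3 12·2 24·1  φ→[1+1+2+2+2+4+4+8]=24
q^27  k|27↦φ(k): 1:1 3:2 9:6 27:18  a_27=27

10, 21, 24, 27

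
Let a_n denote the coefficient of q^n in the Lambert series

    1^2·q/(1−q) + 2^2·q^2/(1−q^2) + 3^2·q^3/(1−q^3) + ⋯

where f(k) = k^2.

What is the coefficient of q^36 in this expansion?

a_36 = 1911

n=36: 1·36 2·18 3·12 4·9 6·6 9·4 12·3 18·2 36·1  f→[1+4+9+16+36+81+144+324+1296]=1911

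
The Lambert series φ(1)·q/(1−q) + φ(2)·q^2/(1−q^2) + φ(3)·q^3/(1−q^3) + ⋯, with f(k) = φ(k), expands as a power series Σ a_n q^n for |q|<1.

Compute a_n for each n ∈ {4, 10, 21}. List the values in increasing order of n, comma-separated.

d|4:{4,2,1}  Σφ=2+1+1=4
n=10: 10·1 5·2 2·5 1·10  φ→[4+4+1+1]=10
[q^21] φ(1)=1,φ(3)=2,φ(7)=6,φ(21)=12 ⇒ 21

4, 10, 21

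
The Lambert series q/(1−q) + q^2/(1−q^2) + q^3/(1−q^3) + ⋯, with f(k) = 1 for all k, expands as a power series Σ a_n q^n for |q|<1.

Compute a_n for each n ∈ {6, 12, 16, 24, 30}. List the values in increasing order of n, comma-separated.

4, 6, 5, 8, 8

q^6  k|6↦f(k): 6:1 3:1 2:1 1:1  a_6=4
n=12: 1·12 2·6 3·4 4·3 6·2 12·1  f→[1+1+1+1+1+1]=6
n=16: 16·1 8·2 4·4 2·8 1·16  f→[1+1+1+1+1]=5
[q^24] f(1)=1,f(2)=1,f(3)=1,f(4)=1,f(6)=1,f(8)=1,f(12)=1,f(24)=1 ⇒ 8
n=30: 30·1 15·2 10·3 6·5 5·6 3·10 2·15 1·30  f→[1+1+1+1+1+1+1+1]=8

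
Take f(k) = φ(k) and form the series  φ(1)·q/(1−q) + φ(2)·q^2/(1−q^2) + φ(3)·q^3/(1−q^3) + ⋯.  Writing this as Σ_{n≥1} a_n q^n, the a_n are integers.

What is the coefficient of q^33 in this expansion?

d|33:{1,3,11,33}  Σφ=1+2+10+20=33

a_33 = 33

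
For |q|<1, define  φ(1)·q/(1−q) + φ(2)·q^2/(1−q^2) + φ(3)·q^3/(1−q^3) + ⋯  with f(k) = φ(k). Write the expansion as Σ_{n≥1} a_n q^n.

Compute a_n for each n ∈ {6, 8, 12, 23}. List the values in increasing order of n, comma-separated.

n=6: 1·6 2·3 3·2 6·1  φ→[1+1+2+2]=6
n=8: 1·8 2·4 4·2 8·1  φ→[1+1+2+4]=8
q^12  k|12↦φ(k): 1:1 2:1 3:2 4:2 6:2 12:4  a_12=12
[q^23] φ(23)=22,φ(1)=1 ⇒ 23

6, 8, 12, 23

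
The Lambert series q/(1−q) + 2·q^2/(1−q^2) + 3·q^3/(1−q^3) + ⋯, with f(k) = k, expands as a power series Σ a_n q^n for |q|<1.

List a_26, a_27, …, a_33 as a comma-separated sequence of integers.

42, 40, 56, 30, 72, 32, 63, 48

q^26  k|26↦f(k): 26:26 13:13 2:2 1:1  a_26=42
[q^27] f(27)=27,f(9)=9,f(3)=3,f(1)=1 ⇒ 40
d|28:{28,14,7,4,2,1}  Σf=28+14+7+4+2+1=56
q^29  k|29↦f(k): 29:29 1:1  a_29=30
[q^30] f(1)=1,f(2)=2,f(3)=3,f(5)=5,f(6)=6,f(10)=10,f(15)=15,f(30)=30 ⇒ 72
d|31:{1,31}  Σf=1+31=32
[q^32] f(32)=32,f(16)=16,f(8)=8,f(4)=4,f(2)=2,f(1)=1 ⇒ 63
q^33  k|33↦f(k): 1:1 3:3 11:11 33:33  a_33=48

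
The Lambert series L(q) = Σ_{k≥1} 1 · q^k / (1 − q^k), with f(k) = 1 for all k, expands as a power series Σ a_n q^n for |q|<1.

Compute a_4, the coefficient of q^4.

n=4: 4·1 2·2 1·4  f→[1+1+1]=3

a_4 = 3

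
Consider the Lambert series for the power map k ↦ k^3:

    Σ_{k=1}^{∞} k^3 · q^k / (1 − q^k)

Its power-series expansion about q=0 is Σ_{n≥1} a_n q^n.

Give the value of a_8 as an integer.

q^8  k|8↦f(k): 8:512 4:64 2:8 1:1  a_8=585

a_8 = 585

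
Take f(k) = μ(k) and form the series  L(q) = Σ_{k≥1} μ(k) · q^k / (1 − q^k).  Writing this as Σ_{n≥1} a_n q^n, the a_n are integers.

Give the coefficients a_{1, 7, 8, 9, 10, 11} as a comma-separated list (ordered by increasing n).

1, 0, 0, 0, 0, 0

d|1:{1}  Σμ=1=1
n=7: 1·7 7·1  μ→[1+(-1)]=0
q^8  k|8↦μ(k): 8:0 4:0 2:-1 1:1  a_8=0
[q^9] μ(9)=0,μ(3)=-1,μ(1)=1 ⇒ 0
d|10:{10,5,2,1}  Σμ=1+(-1)+(-1)+1=0
[q^11] μ(1)=1,μ(11)=-1 ⇒ 0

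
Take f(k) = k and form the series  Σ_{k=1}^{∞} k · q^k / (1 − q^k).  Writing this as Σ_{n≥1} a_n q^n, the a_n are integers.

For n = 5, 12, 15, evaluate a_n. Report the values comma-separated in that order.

q^5  k|5↦f(k): 1:1 5:5  a_5=6
[q^12] f(12)=12,f(6)=6,f(4)=4,f(3)=3,f(2)=2,f(1)=1 ⇒ 28
q^15  k|15↦f(k): 1:1 3:3 5:5 15:15  a_15=24

6, 28, 24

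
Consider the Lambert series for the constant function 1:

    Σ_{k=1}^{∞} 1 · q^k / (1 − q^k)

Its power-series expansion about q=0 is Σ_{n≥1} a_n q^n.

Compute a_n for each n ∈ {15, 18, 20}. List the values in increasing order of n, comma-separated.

d|15:{1,3,5,15}  Σf=1+1+1+1=4
n=18: 18·1 9·2 6·3 3·6 2·9 1·18  f→[1+1+1+1+1+1]=6
q^20  k|20↦f(k): 1:1 2:1 4:1 5:1 10:1 20:1  a_20=6

4, 6, 6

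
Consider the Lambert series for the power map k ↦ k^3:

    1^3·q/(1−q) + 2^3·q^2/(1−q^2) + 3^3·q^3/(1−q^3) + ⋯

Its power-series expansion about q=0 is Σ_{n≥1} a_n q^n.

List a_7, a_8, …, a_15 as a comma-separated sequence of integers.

[q^7] f(7)=343,f(1)=1 ⇒ 344
d|8:{8,4,2,1}  Σf=512+64+8+1=585
n=9: 9·1 3·3 1·9  f→[729+27+1]=757
q^10  k|10↦f(k): 1:1 2:8 5:125 10:1000  a_10=1134
n=11: 1·11 11·1  f→[1+1331]=1332
q^12  k|12↦f(k): 1:1 2:8 3:27 4:64 6:216 12:1728  a_12=2044
n=13: 1·13 13·1  f→[1+2197]=2198
q^14  k|14↦f(k): 1:1 2:8 7:343 14:2744  a_14=3096
d|15:{15,5,3,1}  Σf=3375+125+27+1=3528

344, 585, 757, 1134, 1332, 2044, 2198, 3096, 3528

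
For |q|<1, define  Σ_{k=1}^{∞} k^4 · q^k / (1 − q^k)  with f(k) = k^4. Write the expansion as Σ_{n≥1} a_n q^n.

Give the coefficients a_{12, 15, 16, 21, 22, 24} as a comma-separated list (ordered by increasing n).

22386, 51332, 69905, 196964, 248914, 358258

n=12: 12·1 6·2 4·3 3·4 2·6 1·12  f→[20736+1296+256+81+16+1]=22386
n=15: 1·15 3·5 5·3 15·1  f→[1+81+625+50625]=51332
q^16  k|16↦f(k): 1:1 2:16 4:256 8:4096 16:65536  a_16=69905
n=21: 21·1 7·3 3·7 1·21  f→[194481+2401+81+1]=196964
n=22: 22·1 11·2 2·11 1·22  f→[234256+14641+16+1]=248914
[q^24] f(24)=331776,f(12)=20736,f(8)=4096,f(6)=1296,f(4)=256,f(3)=81,f(2)=16,f(1)=1 ⇒ 358258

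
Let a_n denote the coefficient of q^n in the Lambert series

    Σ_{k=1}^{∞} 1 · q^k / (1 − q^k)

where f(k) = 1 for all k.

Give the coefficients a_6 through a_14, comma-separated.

d|6:{1,2,3,6}  Σf=1+1+1+1=4
d|7:{1,7}  Σf=1+1=2
q^8  k|8↦f(k): 8:1 4:1 2:1 1:1  a_8=4
d|9:{1,3,9}  Σf=1+1+1=3
n=10: 10·1 5·2 2·5 1·10  f→[1+1+1+1]=4
n=11: 11·1 1·11  f→[1+1]=2
d|12:{1,2,3,4,6,12}  Σf=1+1+1+1+1+1=6
[q^13] f(13)=1,f(1)=1 ⇒ 2
n=14: 1·14 2·7 7·2 14·1  f→[1+1+1+1]=4

4, 2, 4, 3, 4, 2, 6, 2, 4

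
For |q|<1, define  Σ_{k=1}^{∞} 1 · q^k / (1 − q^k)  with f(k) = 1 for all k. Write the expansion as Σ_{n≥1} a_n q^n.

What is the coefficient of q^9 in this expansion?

a_9 = 3

[q^9] f(9)=1,f(3)=1,f(1)=1 ⇒ 3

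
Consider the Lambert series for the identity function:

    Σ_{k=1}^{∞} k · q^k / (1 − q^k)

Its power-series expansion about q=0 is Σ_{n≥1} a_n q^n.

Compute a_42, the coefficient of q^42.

a_42 = 96

n=42: 1·42 2·21 3·14 6·7 7·6 14·3 21·2 42·1  f→[1+2+3+6+7+14+21+42]=96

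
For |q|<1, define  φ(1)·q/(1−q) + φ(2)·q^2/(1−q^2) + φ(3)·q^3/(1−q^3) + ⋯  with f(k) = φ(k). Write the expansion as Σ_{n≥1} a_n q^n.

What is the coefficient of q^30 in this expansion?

q^30  k|30↦φ(k): 30:8 15:8 10:4 6:2 5:4 3:2 2:1 1:1  a_30=30

a_30 = 30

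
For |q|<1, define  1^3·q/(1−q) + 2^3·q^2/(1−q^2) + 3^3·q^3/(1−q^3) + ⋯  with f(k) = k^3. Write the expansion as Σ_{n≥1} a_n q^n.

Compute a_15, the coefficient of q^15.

d|15:{1,3,5,15}  Σf=1+27+125+3375=3528

a_15 = 3528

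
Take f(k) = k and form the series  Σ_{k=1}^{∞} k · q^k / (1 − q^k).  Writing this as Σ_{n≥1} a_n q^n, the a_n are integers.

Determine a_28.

[q^28] f(1)=1,f(2)=2,f(4)=4,f(7)=7,f(14)=14,f(28)=28 ⇒ 56

a_28 = 56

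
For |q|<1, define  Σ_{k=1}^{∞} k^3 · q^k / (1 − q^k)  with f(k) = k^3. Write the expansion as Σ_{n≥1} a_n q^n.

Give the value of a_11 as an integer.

a_11 = 1332

q^11  k|11↦f(k): 1:1 11:1331  a_11=1332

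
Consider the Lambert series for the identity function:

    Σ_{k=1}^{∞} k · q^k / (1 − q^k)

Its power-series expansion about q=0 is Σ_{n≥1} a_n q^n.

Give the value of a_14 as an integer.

q^14  k|14↦f(k): 1:1 2:2 7:7 14:14  a_14=24

a_14 = 24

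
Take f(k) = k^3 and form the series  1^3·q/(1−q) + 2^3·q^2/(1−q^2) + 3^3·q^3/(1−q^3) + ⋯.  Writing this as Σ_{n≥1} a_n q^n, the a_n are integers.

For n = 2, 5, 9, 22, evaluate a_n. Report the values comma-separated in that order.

9, 126, 757, 11988

n=2: 1·2 2·1  f→[1+8]=9
q^5  k|5↦f(k): 5:125 1:1  a_5=126
n=9: 1·9 3·3 9·1  f→[1+27+729]=757
d|22:{22,11,2,1}  Σf=10648+1331+8+1=11988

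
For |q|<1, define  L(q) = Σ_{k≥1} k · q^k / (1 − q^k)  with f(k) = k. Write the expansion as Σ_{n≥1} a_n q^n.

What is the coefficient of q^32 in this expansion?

a_32 = 63

[q^32] f(1)=1,f(2)=2,f(4)=4,f(8)=8,f(16)=16,f(32)=32 ⇒ 63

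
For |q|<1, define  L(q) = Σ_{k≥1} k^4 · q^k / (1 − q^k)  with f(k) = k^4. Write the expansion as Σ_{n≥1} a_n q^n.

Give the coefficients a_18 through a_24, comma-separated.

[q^18] f(1)=1,f(2)=16,f(3)=81,f(6)=1296,f(9)=6561,f(18)=104976 ⇒ 112931
d|19:{1,19}  Σf=1+130321=130322
n=20: 1·20 2·10 4·5 5·4 10·2 20·1  f→[1+16+256+625+10000+160000]=170898
[q^21] f(1)=1,f(3)=81,f(7)=2401,f(21)=194481 ⇒ 196964
[q^22] f(22)=234256,f(11)=14641,f(2)=16,f(1)=1 ⇒ 248914
n=23: 23·1 1·23  f→[279841+1]=279842
d|24:{1,2,3,4,6,8,12,24}  Σf=1+16+81+256+1296+4096+20736+331776=358258

112931, 130322, 170898, 196964, 248914, 279842, 358258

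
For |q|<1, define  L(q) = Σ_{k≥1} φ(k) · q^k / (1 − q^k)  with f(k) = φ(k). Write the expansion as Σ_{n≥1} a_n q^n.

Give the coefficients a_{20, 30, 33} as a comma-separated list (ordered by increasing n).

n=20: 20·1 10·2 5·4 4·5 2·10 1·20  φ→[8+4+4+2+1+1]=20
q^30  k|30↦φ(k): 30:8 15:8 10:4 6:2 5:4 3:2 2:1 1:1  a_30=30
[q^33] φ(33)=20,φ(11)=10,φ(3)=2,φ(1)=1 ⇒ 33

20, 30, 33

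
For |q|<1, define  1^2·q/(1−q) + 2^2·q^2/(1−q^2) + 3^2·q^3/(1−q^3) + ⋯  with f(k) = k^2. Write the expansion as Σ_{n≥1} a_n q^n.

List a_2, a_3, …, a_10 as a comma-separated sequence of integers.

5, 10, 21, 26, 50, 50, 85, 91, 130

[q^2] f(2)=4,f(1)=1 ⇒ 5
q^3  k|3↦f(k): 1:1 3:9  a_3=10
q^4  k|4↦f(k): 1:1 2:4 4:16  a_4=21
q^5  k|5↦f(k): 1:1 5:25  a_5=26
d|6:{1,2,3,6}  Σf=1+4+9+36=50
q^7  k|7↦f(k): 1:1 7:49  a_7=50
d|8:{1,2,4,8}  Σf=1+4+16+64=85
q^9  k|9↦f(k): 9:81 3:9 1:1  a_9=91
n=10: 1·10 2·5 5·2 10·1  f→[1+4+25+100]=130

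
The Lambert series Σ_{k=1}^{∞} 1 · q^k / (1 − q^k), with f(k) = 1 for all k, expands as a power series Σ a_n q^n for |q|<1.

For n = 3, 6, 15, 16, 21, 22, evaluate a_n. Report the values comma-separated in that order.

2, 4, 4, 5, 4, 4

[q^3] f(3)=1,f(1)=1 ⇒ 2
q^6  k|6↦f(k): 6:1 3:1 2:1 1:1  a_6=4
q^15  k|15↦f(k): 15:1 5:1 3:1 1:1  a_15=4
n=16: 1·16 2·8 4·4 8·2 16·1  f→[1+1+1+1+1]=5
[q^21] f(1)=1,f(3)=1,f(7)=1,f(21)=1 ⇒ 4
n=22: 22·1 11·2 2·11 1·22  f→[1+1+1+1]=4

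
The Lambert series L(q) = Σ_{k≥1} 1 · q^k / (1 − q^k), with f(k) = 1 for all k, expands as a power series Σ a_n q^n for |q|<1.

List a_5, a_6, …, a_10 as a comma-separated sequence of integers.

n=5: 1·5 5·1  f→[1+1]=2
n=6: 1·6 2·3 3·2 6·1  f→[1+1+1+1]=4
n=7: 1·7 7·1  f→[1+1]=2
q^8  k|8↦f(k): 8:1 4:1 2:1 1:1  a_8=4
d|9:{1,3,9}  Σf=1+1+1=3
d|10:{1,2,5,10}  Σf=1+1+1+1=4

2, 4, 2, 4, 3, 4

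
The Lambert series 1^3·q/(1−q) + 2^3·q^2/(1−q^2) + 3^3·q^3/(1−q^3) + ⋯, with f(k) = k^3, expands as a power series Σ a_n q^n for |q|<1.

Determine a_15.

a_15 = 3528

d|15:{15,5,3,1}  Σf=3375+125+27+1=3528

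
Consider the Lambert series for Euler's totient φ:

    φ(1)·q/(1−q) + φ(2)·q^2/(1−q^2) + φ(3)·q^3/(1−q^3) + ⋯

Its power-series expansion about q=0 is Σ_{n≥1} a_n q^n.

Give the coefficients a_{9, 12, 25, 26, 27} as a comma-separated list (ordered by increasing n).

n=9: 9·1 3·3 1·9  φ→[6+2+1]=9
[q^12] φ(12)=4,φ(6)=2,φ(4)=2,φ(3)=2,φ(2)=1,φ(1)=1 ⇒ 12
[q^25] φ(25)=20,φ(5)=4,φ(1)=1 ⇒ 25
[q^26] φ(26)=12,φ(13)=12,φ(2)=1,φ(1)=1 ⇒ 26
d|27:{1,3,9,27}  Σφ=1+2+6+18=27

9, 12, 25, 26, 27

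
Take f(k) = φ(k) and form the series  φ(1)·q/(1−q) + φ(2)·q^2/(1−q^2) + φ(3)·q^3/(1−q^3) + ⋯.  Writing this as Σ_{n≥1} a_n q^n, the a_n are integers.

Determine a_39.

n=39: 39·1 13·3 3·13 1·39  φ→[24+12+2+1]=39

a_39 = 39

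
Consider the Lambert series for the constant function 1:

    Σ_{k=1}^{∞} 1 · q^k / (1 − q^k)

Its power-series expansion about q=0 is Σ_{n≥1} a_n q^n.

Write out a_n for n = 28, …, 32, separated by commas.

q^28  k|28↦f(k): 1:1 2:1 4:1 7:1 14:1 28:1  a_28=6
[q^29] f(1)=1,f(29)=1 ⇒ 2
[q^30] f(1)=1,f(2)=1,f(3)=1,f(5)=1,f(6)=1,f(10)=1,f(15)=1,f(30)=1 ⇒ 8
[q^31] f(1)=1,f(31)=1 ⇒ 2
q^32  k|32↦f(k): 32:1 16:1 8:1 4:1 2:1 1:1  a_32=6

6, 2, 8, 2, 6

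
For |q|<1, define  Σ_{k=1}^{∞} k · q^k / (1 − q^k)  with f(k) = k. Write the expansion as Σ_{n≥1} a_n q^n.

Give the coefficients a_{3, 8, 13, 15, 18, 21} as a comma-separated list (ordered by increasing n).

4, 15, 14, 24, 39, 32

n=3: 3·1 1·3  f→[3+1]=4
d|8:{1,2,4,8}  Σf=1+2+4+8=15
q^13  k|13↦f(k): 13:13 1:1  a_13=14
[q^15] f(15)=15,f(5)=5,f(3)=3,f(1)=1 ⇒ 24
d|18:{1,2,3,6,9,18}  Σf=1+2+3+6+9+18=39
q^21  k|21↦f(k): 21:21 7:7 3:3 1:1  a_21=32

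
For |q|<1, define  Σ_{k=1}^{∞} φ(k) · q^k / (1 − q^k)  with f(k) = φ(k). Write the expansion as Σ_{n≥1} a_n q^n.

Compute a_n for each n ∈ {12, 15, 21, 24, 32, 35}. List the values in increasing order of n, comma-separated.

n=12: 1·12 2·6 3·4 4·3 6·2 12·1  φ→[1+1+2+2+2+4]=12
d|15:{1,3,5,15}  Σφ=1+2+4+8=15
d|21:{1,3,7,21}  Σφ=1+2+6+12=21
d|24:{24,12,8,6,4,3,2,1}  Σφ=8+4+4+2+2+2+1+1=24
q^32  k|32↦φ(k): 32:16 16:8 8:4 4:2 2:1 1:1  a_32=32
[q^35] φ(35)=24,φ(7)=6,φ(5)=4,φ(1)=1 ⇒ 35

12, 15, 21, 24, 32, 35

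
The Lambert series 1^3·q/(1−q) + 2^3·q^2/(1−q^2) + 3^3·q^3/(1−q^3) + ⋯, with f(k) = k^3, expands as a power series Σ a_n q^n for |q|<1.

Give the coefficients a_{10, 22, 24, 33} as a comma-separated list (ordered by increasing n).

d|10:{10,5,2,1}  Σf=1000+125+8+1=1134
q^22  k|22↦f(k): 22:10648 11:1331 2:8 1:1  a_22=11988
[q^24] f(1)=1,f(2)=8,f(3)=27,f(4)=64,f(6)=216,f(8)=512,f(12)=1728,f(24)=13824 ⇒ 16380
[q^33] f(1)=1,f(3)=27,f(11)=1331,f(33)=35937 ⇒ 37296

1134, 11988, 16380, 37296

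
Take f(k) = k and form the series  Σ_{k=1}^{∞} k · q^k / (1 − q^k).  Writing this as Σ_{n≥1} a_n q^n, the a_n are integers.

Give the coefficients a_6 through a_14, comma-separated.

q^6  k|6↦f(k): 1:1 2:2 3:3 6:6  a_6=12
n=7: 1·7 7·1  f→[1+7]=8
q^8  k|8↦f(k): 1:1 2:2 4:4 8:8  a_8=15
n=9: 9·1 3·3 1·9  f→[9+3+1]=13
n=10: 10·1 5·2 2·5 1·10  f→[10+5+2+1]=18
d|11:{1,11}  Σf=1+11=12
[q^12] f(1)=1,f(2)=2,f(3)=3,f(4)=4,f(6)=6,f(12)=12 ⇒ 28
q^13  k|13↦f(k): 13:13 1:1  a_13=14
q^14  k|14↦f(k): 1:1 2:2 7:7 14:14  a_14=24

12, 8, 15, 13, 18, 12, 28, 14, 24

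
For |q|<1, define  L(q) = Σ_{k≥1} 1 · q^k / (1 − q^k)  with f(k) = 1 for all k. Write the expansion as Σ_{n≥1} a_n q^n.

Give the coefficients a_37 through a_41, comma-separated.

2, 4, 4, 8, 2

[q^37] f(37)=1,f(1)=1 ⇒ 2
d|38:{38,19,2,1}  Σf=1+1+1+1=4
[q^39] f(1)=1,f(3)=1,f(13)=1,f(39)=1 ⇒ 4
n=40: 1·40 2·20 4·10 5·8 8·5 10·4 20·2 40·1  f→[1+1+1+1+1+1+1+1]=8
d|41:{1,41}  Σf=1+1=2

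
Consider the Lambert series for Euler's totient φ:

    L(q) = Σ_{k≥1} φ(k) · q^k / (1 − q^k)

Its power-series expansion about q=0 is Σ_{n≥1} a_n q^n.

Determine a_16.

n=16: 16·1 8·2 4·4 2·8 1·16  φ→[8+4+2+1+1]=16

a_16 = 16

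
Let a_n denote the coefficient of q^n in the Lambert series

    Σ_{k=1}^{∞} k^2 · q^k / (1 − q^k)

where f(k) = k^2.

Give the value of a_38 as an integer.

a_38 = 1810

[q^38] f(1)=1,f(2)=4,f(19)=361,f(38)=1444 ⇒ 1810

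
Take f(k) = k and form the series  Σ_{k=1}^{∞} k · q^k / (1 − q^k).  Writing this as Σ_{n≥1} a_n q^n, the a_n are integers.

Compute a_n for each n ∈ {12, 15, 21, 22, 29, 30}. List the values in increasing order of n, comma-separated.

28, 24, 32, 36, 30, 72

[q^12] f(12)=12,f(6)=6,f(4)=4,f(3)=3,f(2)=2,f(1)=1 ⇒ 28
d|15:{15,5,3,1}  Σf=15+5+3+1=24
q^21  k|21↦f(k): 1:1 3:3 7:7 21:21  a_21=32
n=22: 22·1 11·2 2·11 1·22  f→[22+11+2+1]=36
q^29  k|29↦f(k): 29:29 1:1  a_29=30
n=30: 30·1 15·2 10·3 6·5 5·6 3·10 2·15 1·30  f→[30+15+10+6+5+3+2+1]=72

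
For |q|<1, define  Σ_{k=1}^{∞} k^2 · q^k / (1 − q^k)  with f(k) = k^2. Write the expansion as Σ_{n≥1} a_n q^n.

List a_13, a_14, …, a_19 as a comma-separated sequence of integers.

170, 250, 260, 341, 290, 455, 362

[q^13] f(1)=1,f(13)=169 ⇒ 170
d|14:{14,7,2,1}  Σf=196+49+4+1=250
n=15: 15·1 5·3 3·5 1·15  f→[225+25+9+1]=260
d|16:{16,8,4,2,1}  Σf=256+64+16+4+1=341
d|17:{1,17}  Σf=1+289=290
d|18:{18,9,6,3,2,1}  Σf=324+81+36+9+4+1=455
d|19:{1,19}  Σf=1+361=362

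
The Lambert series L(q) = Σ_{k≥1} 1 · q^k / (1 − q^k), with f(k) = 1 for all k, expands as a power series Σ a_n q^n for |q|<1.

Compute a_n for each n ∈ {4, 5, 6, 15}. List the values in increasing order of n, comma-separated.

q^4  k|4↦f(k): 4:1 2:1 1:1  a_4=3
d|5:{1,5}  Σf=1+1=2
[q^6] f(1)=1,f(2)=1,f(3)=1,f(6)=1 ⇒ 4
d|15:{15,5,3,1}  Σf=1+1+1+1=4

3, 2, 4, 4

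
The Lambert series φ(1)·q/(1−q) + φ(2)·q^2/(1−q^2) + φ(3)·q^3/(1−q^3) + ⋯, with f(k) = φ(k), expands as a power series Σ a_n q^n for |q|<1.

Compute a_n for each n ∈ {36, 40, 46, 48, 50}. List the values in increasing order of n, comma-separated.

[q^36] φ(1)=1,φ(2)=1,φ(3)=2,φ(4)=2,φ(6)=2,φ(9)=6,φ(12)=4,φ(18)=6,φ(36)=12 ⇒ 36
n=40: 1·40 2·20 4·10 5·8 8·5 10·4 20·2 40·1  φ→[1+1+2+4+4+4+8+16]=40
q^46  k|46↦φ(k): 1:1 2:1 23:22 46:22  a_46=46
q^48  k|48↦φ(k): 48:16 24:8 16:8 12:4 8:4 6:2 4:2 3:2 2:1 1:1  a_48=48
[q^50] φ(50)=20,φ(25)=20,φ(10)=4,φ(5)=4,φ(2)=1,φ(1)=1 ⇒ 50

36, 40, 46, 48, 50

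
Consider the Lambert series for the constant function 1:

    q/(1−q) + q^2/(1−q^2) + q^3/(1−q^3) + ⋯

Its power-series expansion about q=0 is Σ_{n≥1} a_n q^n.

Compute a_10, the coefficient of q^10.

n=10: 10·1 5·2 2·5 1·10  f→[1+1+1+1]=4

a_10 = 4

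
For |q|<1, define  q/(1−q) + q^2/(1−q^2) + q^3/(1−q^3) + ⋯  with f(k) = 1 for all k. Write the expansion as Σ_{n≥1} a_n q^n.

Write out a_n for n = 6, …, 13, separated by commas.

4, 2, 4, 3, 4, 2, 6, 2

n=6: 6·1 3·2 2·3 1·6  f→[1+1+1+1]=4
n=7: 7·1 1·7  f→[1+1]=2
q^8  k|8↦f(k): 1:1 2:1 4:1 8:1  a_8=4
n=9: 1·9 3·3 9·1  f→[1+1+1]=3
n=10: 1·10 2·5 5·2 10·1  f→[1+1+1+1]=4
q^11  k|11↦f(k): 1:1 11:1  a_11=2
n=12: 12·1 6·2 4·3 3·4 2·6 1·12  f→[1+1+1+1+1+1]=6
q^13  k|13↦f(k): 1:1 13:1  a_13=2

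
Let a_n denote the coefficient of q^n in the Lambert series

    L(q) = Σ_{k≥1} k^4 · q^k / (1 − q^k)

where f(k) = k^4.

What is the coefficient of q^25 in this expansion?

q^25  k|25↦f(k): 1:1 5:625 25:390625  a_25=391251

a_25 = 391251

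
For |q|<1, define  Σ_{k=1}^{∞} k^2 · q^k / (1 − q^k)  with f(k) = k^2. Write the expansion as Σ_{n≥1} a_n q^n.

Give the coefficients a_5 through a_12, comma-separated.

[q^5] f(5)=25,f(1)=1 ⇒ 26
q^6  k|6↦f(k): 1:1 2:4 3:9 6:36  a_6=50
[q^7] f(7)=49,f(1)=1 ⇒ 50
[q^8] f(1)=1,f(2)=4,f(4)=16,f(8)=64 ⇒ 85
q^9  k|9↦f(k): 1:1 3:9 9:81  a_9=91
[q^10] f(1)=1,f(2)=4,f(5)=25,f(10)=100 ⇒ 130
n=11: 1·11 11·1  f→[1+121]=122
d|12:{1,2,3,4,6,12}  Σf=1+4+9+16+36+144=210

26, 50, 50, 85, 91, 130, 122, 210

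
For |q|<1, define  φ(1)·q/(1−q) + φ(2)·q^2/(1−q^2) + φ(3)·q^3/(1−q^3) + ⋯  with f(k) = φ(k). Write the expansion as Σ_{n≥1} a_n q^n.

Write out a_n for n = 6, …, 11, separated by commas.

[q^6] φ(1)=1,φ(2)=1,φ(3)=2,φ(6)=2 ⇒ 6
n=7: 1·7 7·1  φ→[1+6]=7
d|8:{8,4,2,1}  Σφ=4+2+1+1=8
d|9:{9,3,1}  Σφ=6+2+1=9
d|10:{1,2,5,10}  Σφ=1+1+4+4=10
q^11  k|11↦φ(k): 11:10 1:1  a_11=11

6, 7, 8, 9, 10, 11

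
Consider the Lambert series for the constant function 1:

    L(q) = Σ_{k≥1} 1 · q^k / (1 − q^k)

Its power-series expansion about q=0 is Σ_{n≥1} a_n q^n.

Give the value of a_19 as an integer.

[q^19] f(19)=1,f(1)=1 ⇒ 2

a_19 = 2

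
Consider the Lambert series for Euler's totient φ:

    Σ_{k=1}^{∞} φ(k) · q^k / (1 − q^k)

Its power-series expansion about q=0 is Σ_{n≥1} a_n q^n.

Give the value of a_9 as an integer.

n=9: 1·9 3·3 9·1  φ→[1+2+6]=9

a_9 = 9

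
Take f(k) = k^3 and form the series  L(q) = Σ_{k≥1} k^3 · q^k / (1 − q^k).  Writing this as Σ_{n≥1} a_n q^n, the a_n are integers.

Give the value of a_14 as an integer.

a_14 = 3096

q^14  k|14↦f(k): 1:1 2:8 7:343 14:2744  a_14=3096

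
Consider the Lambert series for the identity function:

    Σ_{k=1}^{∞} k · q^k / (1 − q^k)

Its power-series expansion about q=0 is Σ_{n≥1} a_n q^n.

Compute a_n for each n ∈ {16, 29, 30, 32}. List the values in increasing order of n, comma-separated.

31, 30, 72, 63

d|16:{1,2,4,8,16}  Σf=1+2+4+8+16=31
d|29:{1,29}  Σf=1+29=30
d|30:{1,2,3,5,6,10,15,30}  Σf=1+2+3+5+6+10+15+30=72
q^32  k|32↦f(k): 32:32 16:16 8:8 4:4 2:2 1:1  a_32=63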